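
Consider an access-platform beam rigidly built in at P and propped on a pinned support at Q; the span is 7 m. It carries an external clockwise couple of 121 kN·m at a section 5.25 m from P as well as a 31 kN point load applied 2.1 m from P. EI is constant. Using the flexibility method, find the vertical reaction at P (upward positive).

R_P = 2.925 kN

Choose R_Q as the redundant. The primary structure is the cantilever fixed at P.
Free-end deflection of the primary structure under the applied loading (downward +):
  clockwise couple 121 at a = 5.25: M₀a(2L − a)/(2EI) = 2779/EI
  point load 31 at a = 2.1: Pa²(3L − a)/(6EI) = 430.6/EI
  δ_0 = 3210/EI
Flexibility coefficient — unit upward force at Q: δ_{QQ} = L³/(3EI) = 114.3/EI.
Compatibility at Q: δ_0 − R_Q·δ_{QQ} = 0, so R_Q = 3210/114.3 = 28.07 kN.
Vertical equilibrium: R_P = ΣP − R_Q = 31 − 28.07 = 2.925 kN.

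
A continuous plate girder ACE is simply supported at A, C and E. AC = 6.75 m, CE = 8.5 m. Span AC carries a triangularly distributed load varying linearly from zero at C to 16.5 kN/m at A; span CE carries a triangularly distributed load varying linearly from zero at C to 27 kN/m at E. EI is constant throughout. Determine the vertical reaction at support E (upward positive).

R_E = 66.75 kN

Release continuity at C by inserting a hinge; the redundant is the internal moment M_C. The primary structure is two simply-supported spans AC and CE.
End slopes at the hinge C, treating each span as simply supported:
  span AC: triangular load, peak 16.5: 7w₀L³/(360EI) = 98.67/EI
  span CE: triangular load, peak 27: 7w₀L³/(360EI) = 322.4/EI
  relative rotation θ_0 = (98.67 + 322.4)/EI = 421.1/EI
A unit hogging moment at C produces rotation L₁/(3EI) + L₂/(3EI) = 5.083/EI.
Compatibility: M_C·(L₁+L₂)/(3EI) = θ_0, giving M_C = 82.84 kN·m (hogging).
Span CE, ΣM about E: R_C^{CE}·8.5 = 325.1 + 82.84, so R_C^{CE} = 48 kN and R_E = 114.8 − 48 = 66.75 kN.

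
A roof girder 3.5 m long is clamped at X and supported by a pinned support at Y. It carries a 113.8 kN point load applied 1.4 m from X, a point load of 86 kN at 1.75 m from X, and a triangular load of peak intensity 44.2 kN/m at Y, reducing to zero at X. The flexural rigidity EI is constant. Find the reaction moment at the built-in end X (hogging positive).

M_X = 164.5 kN·m

Release the roller at Y. Primary structure: cantilever fixed at X.
Downward deflection at the released point Y due to the loads:
  point load 113.8 at a = 1.4: Pa²(3L − a)/(6EI) = 338.3/EI
  point load 86 at a = 1.75: Pa²(3L − a)/(6EI) = 384.1/EI
  triangular load, peak 44.2 at the free end: 11w₀L⁴/(120EI) = 608/EI
  δ_0 = 1330/EI
Tip deflection under a unit load at Y: L³/(3EI) = 14.29/EI.
Compatibility at Y: δ_0 − R_Y·δ_{YY} = 0, so R_Y = 1330/14.29 = 93.09 kN.
Moment equilibrium about X: M_X = Σ(load moments about X) − R_Y·L = 490.3 − 93.09×3.5 = 164.5 kN·m.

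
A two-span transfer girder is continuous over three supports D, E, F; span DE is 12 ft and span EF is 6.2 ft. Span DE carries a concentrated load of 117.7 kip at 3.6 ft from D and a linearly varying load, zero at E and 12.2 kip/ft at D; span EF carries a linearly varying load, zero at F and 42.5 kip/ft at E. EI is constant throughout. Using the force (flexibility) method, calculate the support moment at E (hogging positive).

Release continuity at E by inserting a hinge; the redundant is the internal moment M_E. The primary structure is two simply-supported spans DE and EF.
End slopes at the hinge E, treating each span as simply supported:
  span DE: point load 117.7 at a = 3.6: Pab(L + a)/(6LEI) = 771.2/EI
  span DE: triangular load, peak 12.2: 7w₀L³/(360EI) = 409.9/EI
  span EF: triangular load, peak 42.5: w₀L³/(45EI) = 225.1/EI
  relative rotation θ_0 = (1181 + 225.1)/EI = 1406/EI
A unit hogging moment at E produces rotation L₁/(3EI) + L₂/(3EI) = 6.067/EI.
Compatibility: M_E·(L₁+L₂)/(3EI) = θ_0, giving M_E = 231.8 kip·ft (hogging).

M_E = 231.8 kip·ft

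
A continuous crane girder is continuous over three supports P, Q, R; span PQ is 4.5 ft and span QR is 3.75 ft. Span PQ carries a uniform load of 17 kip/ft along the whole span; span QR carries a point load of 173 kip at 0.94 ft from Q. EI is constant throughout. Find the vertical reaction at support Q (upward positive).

R_Q = 203 kip

Release continuity at Q by inserting a hinge; the redundant is the internal moment M_Q. The primary structure is two simply-supported spans PQ and QR.
Rotations at Q on the released spans (each span's end-slope, ×1/EI):
  span PQ: UDL 17: wL³/(24EI) = 64.55/EI
  span QR: point load 173 at a = 0.94: Pab(L + b)/(6LEI) = 133.2/EI
  relative rotation θ_0 = (64.55 + 133.2)/EI = 197.8/EI
A unit hogging moment at Q produces rotation L₁/(3EI) + L₂/(3EI) = 2.75/EI.
Slope continuity at Q: θ_0 = M_Q·2.75/EI, so M_Q = 197.8/2.75 = 71.92 kip·ft (hogging).
Span PQ, ΣM about P with M_Q applied at Q: R_Q^{PQ}·4.5 = 172.1 + 71.92, so R_Q^{PQ} = 54.23 kip and R_P = 76.5 − 54.23 = 22.27 kip.
Span QR, ΣM about R: R_Q^{QR}·3.75 = 486.1 + 71.92, so R_Q^{QR} = 148.8 kip and R_R = 173 − 148.8 = 24.19 kip.
R_Q = 54.23 + 148.8 = 203 kip.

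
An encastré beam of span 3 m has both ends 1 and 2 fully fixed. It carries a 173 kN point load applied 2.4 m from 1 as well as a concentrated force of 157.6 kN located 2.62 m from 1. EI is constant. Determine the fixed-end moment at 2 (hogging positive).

Release both end moments; the primary structure is a simply-supported span 12 with redundants M_1 and M_2.
Simple-span end rotations at 1 and 2 under the given loads:
  at 1: point load 173 at a = 2.4: Pab(L + b)/(6LEI) = 49.82/EI
  at 2: point load 173 at a = 2.4: Pab(L + a)/(6LEI) = 74.74/EI
  at 1: point load 157.6 at a = 2.62: Pab(L + b)/(6LEI) = 29.46/EI
  at 2: point load 157.6 at a = 2.62: Pab(L + a)/(6LEI) = 48.99/EI
  θ_10 = 79.29/EI,  θ_20 = 123.7/EI
Flexibility coefficients: a unit moment at one end gives L/(3EI) there and L/(6EI) at the far end, so f₁₁ = f₂₂ = 1/EI and f₁₂ = f₂₁ = 0.5/EI.
Compatibility — zero rotation at each built-in end:
  1 M_1 + 0.5 M_2 = 79.29
  0.5 M_1 + 1 M_2 = 123.7
Solving the pair gives M_1 = 23.23 kN·m and M_2 = 112.1 kN·m (hogging).

M_2 = 112.1 kN·m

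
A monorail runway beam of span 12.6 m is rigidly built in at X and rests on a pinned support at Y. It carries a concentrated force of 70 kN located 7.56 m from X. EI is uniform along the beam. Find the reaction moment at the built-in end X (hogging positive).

Choose R_Y as the redundant. The primary structure is the cantilever fixed at X.
Downward deflection at the released point Y due to the loads:
  point load 70 at a = 7.56: Pa²(3L − a)/(6EI) = 20164/EI
Flexibility coefficient — unit upward force at Y: δ_{YY} = L³/(3EI) = 666.8/EI.
Compatibility at Y: δ_0 − R_Y·δ_{YY} = 0, so R_Y = 20164/666.8 = 30.24 kN.
Moment equilibrium about X: M_X = Σ(load moments about X) − R_Y·L = 529.2 − 30.24×12.6 = 148.2 kN·m.

M_X = 148.2 kN·m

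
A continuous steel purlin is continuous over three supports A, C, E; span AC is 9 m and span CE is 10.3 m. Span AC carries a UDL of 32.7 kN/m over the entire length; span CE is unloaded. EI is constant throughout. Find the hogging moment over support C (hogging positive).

M_C = 154.4 kN·m

Release continuity at C by inserting a hinge; the redundant is the internal moment M_C. The primary structure is two simply-supported spans AC and CE.
End slopes at the hinge C, treating each span as simply supported:
  span AC: UDL 32.7: wL³/(24EI) = 993.3/EI
  relative rotation θ_0 = (993.3 + 0)/EI = 993.3/EI
A unit hogging moment at C produces rotation L₁/(3EI) + L₂/(3EI) = 6.433/EI.
Compatibility: M_C·(L₁+L₂)/(3EI) = θ_0, giving M_C = 154.4 kN·m (hogging).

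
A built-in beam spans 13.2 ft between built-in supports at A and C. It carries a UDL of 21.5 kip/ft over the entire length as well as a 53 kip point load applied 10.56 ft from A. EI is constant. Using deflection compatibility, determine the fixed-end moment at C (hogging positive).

Release both end moments; the primary structure is a simply-supported span AC with redundants M_A and M_C.
Simple-span end rotations at A and C under the given loads:
  at A: UDL 21.5: wL³/(24EI) = 2060/EI
  at C: UDL 21.5: wL³/(24EI) = 2060/EI
  at A: point load 53 at a = 10.56: Pab(L + b)/(6LEI) = 295.5/EI
  at C: point load 53 at a = 10.56: Pab(L + a)/(6LEI) = 443.3/EI
  θ_A0 = 2356/EI,  θ_C0 = 2504/EI
Flexibility coefficients: a unit moment at one end gives L/(3EI) there and L/(6EI) at the far end, so f₁₁ = f₂₂ = 4.4/EI and f₁₂ = f₂₁ = 2.2/EI.
Compatibility — zero rotation at each built-in end:
  4.4 M_A + 2.2 M_C = 2356
  2.2 M_A + 4.4 M_C = 2504
Solving the pair gives M_A = 334.6 kip·ft and M_C = 401.7 kip·ft (hogging).

M_C = 401.7 kip·ft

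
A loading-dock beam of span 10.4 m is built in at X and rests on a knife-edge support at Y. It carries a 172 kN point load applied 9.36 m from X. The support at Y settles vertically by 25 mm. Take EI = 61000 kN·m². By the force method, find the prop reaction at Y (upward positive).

Remove the prop at Y; the released (primary) structure is a cantilever built in at X.
Free-end deflection of the primary structure under the applied loading (downward +):
  point load 172 at a = 9.36: Pa²(3L − a)/(6EI) = 54851/EI
Tip deflection under a unit load at Y: L³/(3EI) = 375/EI.
With EI = 61000 kN·m²: δ_0 = 0.89919 m and δ_{YY} = 0.006147 m/kN.
Compatibility — the beam at Y must follow the support down by 0.025 m: δ_0 − R_Y·δ_{YY} = 0.025, so R_Y = (0.89919 − 0.025)/0.006147 = 142.2 kN.

R_Y = 142.2 kN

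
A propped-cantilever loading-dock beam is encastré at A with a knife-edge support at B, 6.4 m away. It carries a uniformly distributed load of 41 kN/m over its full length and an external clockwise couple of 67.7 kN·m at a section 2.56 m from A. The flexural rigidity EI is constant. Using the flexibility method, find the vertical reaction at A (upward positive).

Choose R_B as the redundant. The primary structure is the cantilever fixed at A.
Free-end deflection of the primary structure under the applied loading (downward +):
  UDL 41: wL⁴/(8EI) = 8598/EI
  clockwise couple 67.7 at a = 2.56: M₀a(2L − a)/(2EI) = 887.4/EI
  δ_0 = 9486/EI
Tip deflection under a unit load at B: L³/(3EI) = 87.38/EI.
Compatibility at B: δ_0 − R_B·δ_{BB} = 0, so R_B = 9486/87.38 = 108.6 kN.
Vertical equilibrium: R_A = ΣP − R_B = 262.4 − 108.6 = 153.8 kN.

R_A = 153.8 kN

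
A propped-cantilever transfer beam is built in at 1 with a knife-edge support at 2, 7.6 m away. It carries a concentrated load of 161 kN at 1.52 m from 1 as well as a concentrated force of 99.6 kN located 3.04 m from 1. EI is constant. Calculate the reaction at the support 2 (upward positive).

Choose R_2 as the redundant. The primary structure is the cantilever fixed at 1.
Free-end deflection of the primary structure under the applied loading (downward +):
  point load 161 at a = 1.52: Pa²(3L − a)/(6EI) = 1319/EI
  point load 99.6 at a = 3.04: Pa²(3L − a)/(6EI) = 3031/EI
  δ_0 = 4351/EI
Flexibility coefficient — unit upward force at 2: δ_{22} = L³/(3EI) = 146.3/EI.
The prop prevents deflection at 2: R_2 = δ_0/δ_{22} = 4351/146.3 = 29.73 kN.

R_2 = 29.73 kN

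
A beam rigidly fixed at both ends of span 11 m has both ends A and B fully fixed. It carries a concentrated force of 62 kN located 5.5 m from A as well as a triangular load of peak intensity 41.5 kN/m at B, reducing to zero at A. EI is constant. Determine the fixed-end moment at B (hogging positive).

Release both end moments; the primary structure is a simply-supported span AB with redundants M_A and M_B.
End rotations of the released simple span under the applied load (×1/EI):
  at A: point load 62 at a = 5.5: Pab(L + b)/(6LEI) = 468.9/EI
  at B: point load 62 at a = 5.5: Pab(L + a)/(6LEI) = 468.9/EI
  at A: triangular load, peak 41.5: 7w₀L³/(360EI) = 1074/EI
  at B: triangular load, peak 41.5: w₀L³/(45EI) = 1227/EI
  θ_A0 = 1543/EI,  θ_B0 = 1696/EI
Flexibility coefficients: a unit moment at one end gives L/(3EI) there and L/(6EI) at the far end, so f₁₁ = f₂₂ = 3.667/EI and f₁₂ = f₂₁ = 1.833/EI.
Compatibility — zero rotation at each built-in end:
  3.667 M_A + 1.833 M_B = 1543
  1.833 M_A + 3.667 M_B = 1696
Solving the pair gives M_A = 252.6 kN·m and M_B = 336.3 kN·m (hogging).

M_B = 336.3 kN·m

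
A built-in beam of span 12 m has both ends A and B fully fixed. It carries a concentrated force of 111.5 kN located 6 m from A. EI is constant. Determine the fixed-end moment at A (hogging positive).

Release both end moments; the primary structure is a simply-supported span AB with redundants M_A and M_B.
End rotations of the released simple span under the applied load (×1/EI):
  at A: point load 111.5 at a = 6: Pab(L + b)/(6LEI) = 1004/EI
  at B: point load 111.5 at a = 6: Pab(L + a)/(6LEI) = 1004/EI
  θ_A0 = 1004/EI,  θ_B0 = 1004/EI
Flexibility coefficients: a unit moment at one end gives L/(3EI) there and L/(6EI) at the far end, so f₁₁ = f₂₂ = 4/EI and f₁₂ = f₂₁ = 2/EI.
Compatibility — zero rotation at each built-in end:
  4 M_A + 2 M_B = 1004
  2 M_A + 4 M_B = 1004
Solving the pair gives M_A = 167.2 kN·m and M_B = 167.2 kN·m (hogging).

M_A = 167.2 kN·m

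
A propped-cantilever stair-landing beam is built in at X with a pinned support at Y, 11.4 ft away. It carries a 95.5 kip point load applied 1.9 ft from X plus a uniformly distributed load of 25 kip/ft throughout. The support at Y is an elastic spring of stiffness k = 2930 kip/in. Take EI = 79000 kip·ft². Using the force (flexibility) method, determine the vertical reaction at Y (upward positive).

Choose R_Y as the redundant. The primary structure is the cantilever fixed at X.
Downward deflection at the released point Y due to the loads:
  point load 95.5 at a = 1.9: Pa²(3L − a)/(6EI) = 1856/EI
  UDL 25: wL⁴/(8EI) = 52780/EI
  δ_0 = 54636/EI
Tip deflection under a unit load at Y: L³/(3EI) = 493.8/EI.
With EI = 79000 kip·ft²: δ_0 = 0.69159 ft and δ_{YY} = 0.006251 ft/kip.
Compatibility — the spring shortens by R_Y/k under the reaction it provides: δ_0 − R_Y·δ_{YY} = R_Y/k. With 1/k = 1/(2930×12) ft/kip = 0.000028 ft/kip, R_Y = δ_0 / (δ_{YY} + 1/k) = 0.69159 / (0.006251 + 0.000028) = 110.1 kip.

R_Y = 110.1 kip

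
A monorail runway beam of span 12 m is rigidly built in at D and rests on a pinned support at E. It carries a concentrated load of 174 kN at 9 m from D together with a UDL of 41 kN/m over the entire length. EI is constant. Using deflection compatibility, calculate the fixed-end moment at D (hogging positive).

Choose R_E as the redundant. The primary structure is the cantilever fixed at D.
Primary-structure tip deflection at E by superposition:
  point load 174 at a = 9: Pa²(3L − a)/(6EI) = 63423/EI
  UDL 41: wL⁴/(8EI) = 106272/EI
  δ_0 = 169695/EI
Tip deflection under a unit load at E: L³/(3EI) = 576/EI.
The prop prevents deflection at E: R_E = δ_0/δ_{EE} = 169695/576 = 294.6 kN.
Moment equilibrium about D: M_D = Σ(load moments about D) − R_E·L = 4518 − 294.6×12 = 982.7 kN·m.

M_D = 982.7 kN·m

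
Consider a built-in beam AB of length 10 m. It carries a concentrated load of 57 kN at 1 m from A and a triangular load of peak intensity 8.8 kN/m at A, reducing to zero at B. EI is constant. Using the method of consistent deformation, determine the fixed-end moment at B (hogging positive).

M_B = 34.46 kN·m

Release both end moments; the primary structure is a simply-supported span AB with redundants M_A and M_B.
Simple-span end rotations at A and B under the given loads:
  at A: point load 57 at a = 1: Pab(L + b)/(6LEI) = 162.4/EI
  at B: point load 57 at a = 1: Pab(L + a)/(6LEI) = 94.05/EI
  at A: triangular load, peak 8.8: w₀L³/(45EI) = 195.6/EI
  at B: triangular load, peak 8.8: 7w₀L³/(360EI) = 171.1/EI
  θ_A0 = 358/EI,  θ_B0 = 265.2/EI
Flexibility coefficients: a unit moment at one end gives L/(3EI) there and L/(6EI) at the far end, so f₁₁ = f₂₂ = 3.333/EI and f₁₂ = f₂₁ = 1.667/EI.
Compatibility — zero rotation at each built-in end:
  3.333 M_A + 1.667 M_B = 358
  1.667 M_A + 3.333 M_B = 265.2
Solving the pair gives M_A = 90.17 kN·m and M_B = 34.46 kN·m (hogging).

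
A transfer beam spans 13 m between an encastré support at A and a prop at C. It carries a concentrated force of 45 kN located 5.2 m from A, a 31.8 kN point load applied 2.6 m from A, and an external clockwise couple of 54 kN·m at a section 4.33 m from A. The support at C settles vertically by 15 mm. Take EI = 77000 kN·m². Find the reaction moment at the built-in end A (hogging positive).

M_A = 201.4 kN·m

Take the reaction at C as the redundant and release it; the primary structure is a cantilever fixed at A.
Deflection at C on the released cantilever, summing each load's contribution:
  point load 45 at a = 5.2: Pa²(3L − a)/(6EI) = 6855/EI
  point load 31.8 at a = 2.6: Pa²(3L − a)/(6EI) = 1304/EI
  clockwise couple 54 at a = 4.33: M₀a(2L − a)/(2EI) = 2533/EI
  δ_0 = 10692/EI
Flexibility coefficient — unit upward force at C: δ_{CC} = L³/(3EI) = 732.3/EI.
With EI = 77000 kN·m²: δ_0 = 0.13886 m and δ_{CC} = 0.009511 m/kN.
Compatibility — the beam at C must follow the support down by 0.015 m: δ_0 − R_C·δ_{CC} = 0.015, so R_C = (0.13886 − 0.015)/0.009511 = 13.02 kN.
Moment equilibrium about A: M_A = Σ(load moments about A) − R_C·L = 370.7 − 13.02×13 = 201.4 kN·m.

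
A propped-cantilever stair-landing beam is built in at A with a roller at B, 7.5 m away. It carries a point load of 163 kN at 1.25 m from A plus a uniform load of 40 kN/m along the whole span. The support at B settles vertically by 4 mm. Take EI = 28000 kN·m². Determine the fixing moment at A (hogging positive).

Release the roller at B. Primary structure: cantilever fixed at A.
Deflection at B on the released cantilever, summing each load's contribution:
  point load 163 at a = 1.25: Pa²(3L − a)/(6EI) = 902/EI
  UDL 40: wL⁴/(8EI) = 15820/EI
  δ_0 = 16722/EI
Tip deflection under a unit load at B: L³/(3EI) = 140.6/EI.
With EI = 28000 kN·m²: δ_0 = 0.59723 m and δ_{BB} = 0.005022 m/kN.
Compatibility — the beam at B must follow the support down by 0.004 m: δ_0 − R_B·δ_{BB} = 0.004, so R_B = (0.59723 − 0.004)/0.005022 = 118.1 kN.
Moment equilibrium about A: M_A = Σ(load moments about A) − R_B·L = 1329 − 118.1×7.5 = 442.9 kN·m.

M_A = 442.9 kN·m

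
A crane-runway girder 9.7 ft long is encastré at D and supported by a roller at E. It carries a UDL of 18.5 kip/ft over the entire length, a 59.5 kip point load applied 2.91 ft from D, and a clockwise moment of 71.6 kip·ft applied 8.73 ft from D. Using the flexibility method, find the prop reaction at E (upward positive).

R_E = 85.48 kip

Remove the prop at E; the released (primary) structure is a cantilever built in at D.
Primary-structure tip deflection at E by superposition:
  UDL 18.5: wL⁴/(8EI) = 20472/EI
  point load 59.5 at a = 2.91: Pa²(3L − a)/(6EI) = 2199/EI
  clockwise couple 71.6 at a = 8.73: M₀a(2L − a)/(2EI) = 3335/EI
  δ_0 = 26006/EI
Flexibility coefficient — unit upward force at E: δ_{EE} = L³/(3EI) = 304.2/EI.
Compatibility at E: δ_0 − R_E·δ_{EE} = 0, so R_E = 26006/304.2 = 85.48 kip.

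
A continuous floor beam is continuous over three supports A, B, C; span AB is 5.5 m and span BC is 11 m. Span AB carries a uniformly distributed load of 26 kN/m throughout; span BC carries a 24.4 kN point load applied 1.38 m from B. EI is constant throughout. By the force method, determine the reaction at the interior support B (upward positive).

Insert a hinge at B; M_B is the redundant, and each span becomes simply supported.
End slopes at the hinge B, treating each span as simply supported:
  span AB: UDL 26: wL³/(24EI) = 180.2/EI
  span BC: point load 24.4 at a = 1.38: Pab(L + b)/(6LEI) = 101.2/EI
  relative rotation θ_0 = (180.2 + 101.2)/EI = 281.4/EI
A unit hogging moment at B produces rotation L₁/(3EI) + L₂/(3EI) = 5.5/EI.
Slope continuity at B: θ_0 = M_B·5.5/EI, so M_B = 281.4/5.5 = 51.17 kN·m (hogging).
Span AB, ΣM about A with M_B applied at B: R_B^{AB}·5.5 = 393.2 + 51.17, so R_B^{AB} = 80.8 kN and R_A = 143 − 80.8 = 62.2 kN.
Span BC, ΣM about C: R_B^{BC}·11 = 234.7 + 51.17, so R_B^{BC} = 25.99 kN and R_C = 24.4 − 25.99 = -1.591 kN.
R_B = 80.8 + 25.99 = 106.8 kN.

R_B = 106.8 kN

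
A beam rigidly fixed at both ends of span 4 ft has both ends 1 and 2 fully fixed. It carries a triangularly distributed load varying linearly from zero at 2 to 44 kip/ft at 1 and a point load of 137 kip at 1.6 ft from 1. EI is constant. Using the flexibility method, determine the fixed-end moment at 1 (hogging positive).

M_1 = 114.1 kip·ft

Take the two fixed-end moments M_1, M_2 as redundants; the released structure is the simple span 12.
On the primary (simply-supported) span, the end slopes from the loading are:
  at 1: triangular load, peak 44: w₀L³/(45EI) = 62.58/EI
  at 2: triangular load, peak 44: 7w₀L³/(360EI) = 54.76/EI
  at 1: point load 137 at a = 1.6: Pab(L + b)/(6LEI) = 140.3/EI
  at 2: point load 137 at a = 1.6: Pab(L + a)/(6LEI) = 122.8/EI
  θ_10 = 202.9/EI,  θ_20 = 177.5/EI
Flexibility coefficients: a unit moment at one end gives L/(3EI) there and L/(6EI) at the far end, so f₁₁ = f₂₂ = 1.333/EI and f₁₂ = f₂₁ = 0.6667/EI.
Compatibility — zero rotation at each built-in end:
  1.333 M_1 + 0.6667 M_2 = 202.9
  0.6667 M_1 + 1.333 M_2 = 177.5
Solving the pair gives M_1 = 114.1 kip·ft and M_2 = 76.07 kip·ft (hogging).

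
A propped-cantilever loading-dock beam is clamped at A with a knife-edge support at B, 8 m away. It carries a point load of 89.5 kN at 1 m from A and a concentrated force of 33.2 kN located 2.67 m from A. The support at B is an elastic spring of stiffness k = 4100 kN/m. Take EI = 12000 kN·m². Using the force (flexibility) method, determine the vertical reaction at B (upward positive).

Release the roller at B. Primary structure: cantilever fixed at A.
Deflection at B on the released cantilever, summing each load's contribution:
  point load 89.5 at a = 1: Pa²(3L − a)/(6EI) = 343.1/EI
  point load 33.2 at a = 2.67: Pa²(3L − a)/(6EI) = 841.4/EI
  δ_0 = 1184/EI
Tip deflection under a unit load at B: L³/(3EI) = 170.7/EI.
With EI = 12000 kN·m²: δ_0 = 0.098707 m and δ_{BB} = 0.014222 m/kN.
Compatibility — the spring shortens by R_B/k under the reaction it provides: δ_0 − R_B·δ_{BB} = R_B/k. With 1/k = 0.000244 m/kN, R_B = δ_0 / (δ_{BB} + 1/k) = 0.098707 / (0.014222 + 0.000244) = 6.823 kN.

R_B = 6.823 kN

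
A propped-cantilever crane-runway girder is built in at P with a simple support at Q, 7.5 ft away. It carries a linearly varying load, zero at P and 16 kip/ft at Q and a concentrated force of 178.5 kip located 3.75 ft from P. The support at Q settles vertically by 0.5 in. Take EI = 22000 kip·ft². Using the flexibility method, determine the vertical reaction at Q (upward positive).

Choose R_Q as the redundant. The primary structure is the cantilever fixed at P.
Downward deflection at the released point Q due to the loads:
  triangular load, peak 16 at the free end: 11w₀L⁴/(120EI) = 4641/EI
  point load 178.5 at a = 3.75: Pa²(3L − a)/(6EI) = 7844/EI
  δ_0 = 12485/EI
Tip deflection under a unit load at Q: L³/(3EI) = 140.6/EI.
With EI = 22000 kip·ft²: δ_0 = 0.56749 ft and δ_{QQ} = 0.006392 ft/kip.
Compatibility — the beam at Q must follow the support down by 0.04167 ft: δ_0 − R_Q·δ_{QQ} = 0.04167, so R_Q = (0.56749 − 0.04167)/0.006392 = 82.26 kip.

R_Q = 82.26 kip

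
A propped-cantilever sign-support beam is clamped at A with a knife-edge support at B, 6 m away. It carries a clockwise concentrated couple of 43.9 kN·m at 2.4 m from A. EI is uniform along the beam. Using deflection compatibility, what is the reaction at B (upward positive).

R_B = 7.024 kN

Remove the prop at B; the released (primary) structure is a cantilever built in at A.
Deflection at B on the released cantilever, summing each load's contribution:
  clockwise couple 43.9 at a = 2.4: M₀a(2L − a)/(2EI) = 505.7/EI
Tip deflection under a unit load at B: L³/(3EI) = 72/EI.
The prop prevents deflection at B: R_B = δ_0/δ_{BB} = 505.7/72 = 7.024 kN.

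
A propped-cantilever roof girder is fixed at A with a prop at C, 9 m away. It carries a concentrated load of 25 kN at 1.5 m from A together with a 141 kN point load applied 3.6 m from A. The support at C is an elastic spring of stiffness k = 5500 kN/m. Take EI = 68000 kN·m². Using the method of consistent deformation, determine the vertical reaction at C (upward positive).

Take the reaction at C as the redundant and release it; the primary structure is a cantilever fixed at A.
Deflection at C on the released cantilever, summing each load's contribution:
  point load 25 at a = 1.5: Pa²(3L − a)/(6EI) = 239.1/EI
  point load 141 at a = 3.6: Pa²(3L − a)/(6EI) = 7127/EI
  δ_0 = 7366/EI
Flexibility coefficient — unit upward force at C: δ_{CC} = L³/(3EI) = 243/EI.
With EI = 68000 kN·m²: δ_0 = 0.10832 m and δ_{CC} = 0.003574 m/kN.
Compatibility — the spring shortens by R_C/k under the reaction it provides: δ_0 − R_C·δ_{CC} = R_C/k. With 1/k = 0.000182 m/kN, R_C = δ_0 / (δ_{CC} + 1/k) = 0.10832 / (0.003574 + 0.000182) = 28.84 kN.

R_C = 28.84 kN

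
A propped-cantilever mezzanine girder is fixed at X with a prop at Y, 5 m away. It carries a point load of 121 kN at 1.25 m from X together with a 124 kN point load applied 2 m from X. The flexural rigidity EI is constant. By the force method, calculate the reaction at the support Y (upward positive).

Take the reaction at Y as the redundant and release it; the primary structure is a cantilever fixed at X.
Free-end deflection of the primary structure under the applied loading (downward +):
  point load 121 at a = 1.25: Pa²(3L − a)/(6EI) = 433.3/EI
  point load 124 at a = 2: Pa²(3L − a)/(6EI) = 1075/EI
  δ_0 = 1508/EI
Flexibility coefficient — unit upward force at Y: δ_{YY} = L³/(3EI) = 41.67/EI.
The prop prevents deflection at Y: R_Y = δ_0/δ_{YY} = 1508/41.67 = 36.19 kN.

R_Y = 36.19 kN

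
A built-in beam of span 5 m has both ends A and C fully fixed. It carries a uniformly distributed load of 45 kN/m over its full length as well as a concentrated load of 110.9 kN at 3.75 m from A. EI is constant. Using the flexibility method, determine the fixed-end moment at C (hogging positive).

Take the two fixed-end moments M_A, M_C as redundants; the released structure is the simple span AC.
Simple-span end rotations at A and C under the given loads:
  at A: UDL 45: wL³/(24EI) = 234.4/EI
  at C: UDL 45: wL³/(24EI) = 234.4/EI
  at A: point load 110.9 at a = 3.75: Pab(L + b)/(6LEI) = 108.3/EI
  at C: point load 110.9 at a = 3.75: Pab(L + a)/(6LEI) = 151.6/EI
  θ_A0 = 342.7/EI,  θ_C0 = 386/EI
Flexibility coefficients: a unit moment at one end gives L/(3EI) there and L/(6EI) at the far end, so f₁₁ = f₂₂ = 1.667/EI and f₁₂ = f₂₁ = 0.8333/EI.
Compatibility — zero rotation at each built-in end:
  1.667 M_A + 0.8333 M_C = 342.7
  0.8333 M_A + 1.667 M_C = 386
Solving the pair gives M_A = 119.7 kN·m and M_C = 171.7 kN·m (hogging).

M_C = 171.7 kN·m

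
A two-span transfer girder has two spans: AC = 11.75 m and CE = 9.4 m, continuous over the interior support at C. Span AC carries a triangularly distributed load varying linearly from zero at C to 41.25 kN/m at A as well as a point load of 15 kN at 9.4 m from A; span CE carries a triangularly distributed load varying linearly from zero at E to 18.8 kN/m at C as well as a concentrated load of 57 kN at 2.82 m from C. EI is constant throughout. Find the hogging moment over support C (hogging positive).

M_C = 290.4 kN·m

Insert a hinge at C; M_C is the redundant, and each span becomes simply supported.
Rotations at C on the released spans (each span's end-slope, ×1/EI):
  span AC: triangular load, peak 41.25: 7w₀L³/(360EI) = 1301/EI
  span AC: point load 15 at a = 9.4: Pab(L + a)/(6LEI) = 99.41/EI
  span CE: triangular load, peak 18.8: w₀L³/(45EI) = 347/EI
  span CE: point load 57 at a = 2.82: Pab(L + b)/(6LEI) = 299.7/EI
  relative rotation θ_0 = (1401 + 646.7)/EI = 2047/EI
A unit hogging moment at C produces rotation L₁/(3EI) + L₂/(3EI) = 7.05/EI.
Slope continuity at C: θ_0 = M_C·7.05/EI, so M_C = 2047/7.05 = 290.4 kN·m (hogging).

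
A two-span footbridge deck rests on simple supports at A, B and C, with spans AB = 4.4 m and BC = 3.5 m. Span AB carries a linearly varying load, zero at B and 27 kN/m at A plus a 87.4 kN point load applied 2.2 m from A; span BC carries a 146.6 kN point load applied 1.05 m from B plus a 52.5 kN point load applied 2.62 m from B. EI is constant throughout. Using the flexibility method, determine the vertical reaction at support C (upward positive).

R_C = 52.62 kN

Release continuity at B by inserting a hinge; the redundant is the internal moment M_B. The primary structure is two simply-supported spans AB and BC.
End slopes at the hinge B, treating each span as simply supported:
  span AB: triangular load, peak 27: 7w₀L³/(360EI) = 44.72/EI
  span AB: point load 87.4 at a = 2.2: Pab(L + a)/(6LEI) = 105.8/EI
  span BC: point load 146.6 at a = 1.05: Pab(L + b)/(6LEI) = 106.9/EI
  span BC: point load 52.5 at a = 2.62: Pab(L + b)/(6LEI) = 25.25/EI
  relative rotation θ_0 = (150.5 + 132.1)/EI = 282.6/EI
A unit hogging moment at B produces rotation L₁/(3EI) + L₂/(3EI) = 2.633/EI.
Slope continuity at B: θ_0 = M_B·2.633/EI, so M_B = 282.6/2.633 = 107.3 kN·m (hogging).
Span BC, ΣM about C: R_B^{BC}·3.5 = 405.4 + 107.3, so R_B^{BC} = 146.5 kN and R_C = 199.1 − 146.5 = 52.62 kN.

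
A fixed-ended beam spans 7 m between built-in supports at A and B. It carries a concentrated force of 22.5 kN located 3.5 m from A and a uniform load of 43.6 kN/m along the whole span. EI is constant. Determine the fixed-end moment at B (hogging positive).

Release both end moments; the primary structure is a simply-supported span AB with redundants M_A and M_B.
Simple-span end rotations at A and B under the given loads:
  at A: point load 22.5 at a = 3.5: Pab(L + b)/(6LEI) = 68.91/EI
  at B: point load 22.5 at a = 3.5: Pab(L + a)/(6LEI) = 68.91/EI
  at A: UDL 43.6: wL³/(24EI) = 623.1/EI
  at B: UDL 43.6: wL³/(24EI) = 623.1/EI
  θ_A0 = 692/EI,  θ_B0 = 692/EI
Flexibility coefficients: a unit moment at one end gives L/(3EI) there and L/(6EI) at the far end, so f₁₁ = f₂₂ = 2.333/EI and f₁₂ = f₂₁ = 1.167/EI.
Compatibility — zero rotation at each built-in end:
  2.333 M_A + 1.167 M_B = 692
  1.167 M_A + 2.333 M_B = 692
Solving the pair gives M_A = 197.7 kN·m and M_B = 197.7 kN·m (hogging).

M_B = 197.7 kN·m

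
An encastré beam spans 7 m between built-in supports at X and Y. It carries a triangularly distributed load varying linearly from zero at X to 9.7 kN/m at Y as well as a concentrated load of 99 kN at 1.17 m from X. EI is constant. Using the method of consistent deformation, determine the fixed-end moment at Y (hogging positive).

Release both end moments; the primary structure is a simply-supported span XY with redundants M_X and M_Y.
On the primary (simply-supported) span, the end slopes from the loading are:
  at X: triangular load, peak 9.7: 7w₀L³/(360EI) = 64.69/EI
  at Y: triangular load, peak 9.7: w₀L³/(45EI) = 73.94/EI
  at X: point load 99 at a = 1.17: Pab(L + b)/(6LEI) = 206.3/EI
  at Y: point load 99 at a = 1.17: Pab(L + a)/(6LEI) = 131.4/EI
  θ_X0 = 271/EI,  θ_Y0 = 205.3/EI
Flexibility coefficients: a unit moment at one end gives L/(3EI) there and L/(6EI) at the far end, so f₁₁ = f₂₂ = 2.333/EI and f₁₂ = f₂₁ = 1.167/EI.
Compatibility — zero rotation at each built-in end:
  2.333 M_X + 1.167 M_Y = 271
  1.167 M_X + 2.333 M_Y = 205.3
Solving the pair gives M_X = 96.19 kN·m and M_Y = 39.89 kN·m (hogging).

M_Y = 39.89 kN·m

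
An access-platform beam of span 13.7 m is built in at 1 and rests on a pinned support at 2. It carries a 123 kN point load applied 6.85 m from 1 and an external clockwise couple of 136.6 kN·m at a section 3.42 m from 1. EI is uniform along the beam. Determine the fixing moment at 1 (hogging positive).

M_1 = 363 kN·m

Remove the prop at 2; the released (primary) structure is a cantilever built in at 1.
Downward deflection at the released point 2 due to the loads:
  point load 123 at a = 6.85: Pa²(3L − a)/(6EI) = 32945/EI
  clockwise couple 136.6 at a = 3.42: M₀a(2L − a)/(2EI) = 5601/EI
  δ_0 = 38547/EI
Flexibility coefficient — unit upward force at 2: δ_{22} = L³/(3EI) = 857.1/EI.
Compatibility at 2: δ_0 − R_2·δ_{22} = 0, so R_2 = 38547/857.1 = 44.97 kN.
Moment equilibrium about 1: M_1 = Σ(load moments about 1) − R_2·L = 979.1 − 44.97×13.7 = 363 kN·m.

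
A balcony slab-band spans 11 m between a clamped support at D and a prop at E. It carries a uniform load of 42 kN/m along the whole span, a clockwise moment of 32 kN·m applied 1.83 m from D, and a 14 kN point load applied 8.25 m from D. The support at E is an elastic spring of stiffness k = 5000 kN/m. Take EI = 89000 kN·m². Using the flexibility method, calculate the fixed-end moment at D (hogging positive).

M_D = 748.5 kN·m

Choose R_E as the redundant. The primary structure is the cantilever fixed at D.
Downward deflection at the released point E due to the loads:
  UDL 42: wL⁴/(8EI) = 76865/EI
  clockwise couple 32 at a = 1.83: M₀a(2L − a)/(2EI) = 590.6/EI
  point load 14 at a = 8.25: Pa²(3L − a)/(6EI) = 3931/EI
  δ_0 = 81386/EI
Tip deflection under a unit load at E: L³/(3EI) = 443.7/EI.
With EI = 89000 kN·m²: δ_0 = 0.91445 m and δ_{EE} = 0.004985 m/kN.
Compatibility — the spring shortens by R_E/k under the reaction it provides: δ_0 − R_E·δ_{EE} = R_E/k. With 1/k = 0.0002 m/kN, R_E = δ_0 / (δ_{EE} + 1/k) = 0.91445 / (0.004985 + 0.0002) = 176.4 kN.
Moment equilibrium about D: M_D = Σ(load moments about D) − R_E·L = 2688 − 176.4×11 = 748.5 kN·m.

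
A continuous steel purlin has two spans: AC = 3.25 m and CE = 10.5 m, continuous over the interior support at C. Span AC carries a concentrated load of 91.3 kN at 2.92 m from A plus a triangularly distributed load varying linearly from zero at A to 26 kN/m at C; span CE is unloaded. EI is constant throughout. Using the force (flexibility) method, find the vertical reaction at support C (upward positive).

R_C = 114.4 kN

Insert a hinge at C; M_C is the redundant, and each span becomes simply supported.
Rotations at C on the released spans (each span's end-slope, ×1/EI):
  span AC: point load 91.3 at a = 2.92: Pab(L + a)/(6LEI) = 27.84/EI
  span AC: triangular load, peak 26: w₀L³/(45EI) = 19.83/EI
  relative rotation θ_0 = (47.67 + 0)/EI = 47.67/EI
A unit hogging moment at C produces rotation L₁/(3EI) + L₂/(3EI) = 4.583/EI.
Compatibility: M_C·(L₁+L₂)/(3EI) = θ_0, giving M_C = 10.4 kN·m (hogging).
Span AC, ΣM about A with M_C applied at C: R_C^{AC}·3.25 = 358.1 + 10.4, so R_C^{AC} = 113.4 kN and R_A = 133.6 − 113.4 = 20.15 kN.
Span CE, ΣM about E: R_C^{CE}·10.5 = 0 + 10.4, so R_C^{CE} = 0.9906 kN and R_E = 0 − 0.9906 = -0.9906 kN.
R_C = 113.4 + 0.9906 = 114.4 kN.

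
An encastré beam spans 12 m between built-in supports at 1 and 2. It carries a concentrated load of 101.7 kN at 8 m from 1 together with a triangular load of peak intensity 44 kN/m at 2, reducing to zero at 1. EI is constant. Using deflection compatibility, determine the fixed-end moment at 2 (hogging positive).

Take the two fixed-end moments M_1, M_2 as redundants; the released structure is the simple span 12.
On the primary (simply-supported) span, the end slopes from the loading are:
  at 1: point load 101.7 at a = 8: Pab(L + b)/(6LEI) = 723.2/EI
  at 2: point load 101.7 at a = 8: Pab(L + a)/(6LEI) = 904/EI
  at 1: triangular load, peak 44: 7w₀L³/(360EI) = 1478/EI
  at 2: triangular load, peak 44: w₀L³/(45EI) = 1690/EI
  θ_10 = 2202/EI,  θ_20 = 2594/EI
Flexibility coefficients: a unit moment at one end gives L/(3EI) there and L/(6EI) at the far end, so f₁₁ = f₂₂ = 4/EI and f₁₂ = f₂₁ = 2/EI.
Compatibility — zero rotation at each built-in end:
  4 M_1 + 2 M_2 = 2202
  2 M_1 + 4 M_2 = 2594
Solving the pair gives M_1 = 301.6 kN·m and M_2 = 497.6 kN·m (hogging).

M_2 = 497.6 kN·m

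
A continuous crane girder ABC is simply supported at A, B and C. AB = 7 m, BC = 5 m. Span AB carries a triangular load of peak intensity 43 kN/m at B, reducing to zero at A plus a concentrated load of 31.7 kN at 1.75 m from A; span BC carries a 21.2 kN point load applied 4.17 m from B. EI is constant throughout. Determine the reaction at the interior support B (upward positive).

Release continuity at B by inserting a hinge; the redundant is the internal moment M_B. The primary structure is two simply-supported spans AB and BC.
Discontinuity in slope at B on the released structure — sum the simple-span end rotations:
  span AB: triangular load, peak 43: w₀L³/(45EI) = 327.8/EI
  span AB: point load 31.7 at a = 1.75: Pab(L + a)/(6LEI) = 60.68/EI
  span BC: point load 21.2 at a = 4.17: Pab(L + b)/(6LEI) = 14.26/EI
  relative rotation θ_0 = (388.4 + 14.26)/EI = 402.7/EI
A unit hogging moment at B produces rotation L₁/(3EI) + L₂/(3EI) = 4/EI.
Slope continuity at B: θ_0 = M_B·4/EI, so M_B = 402.7/4 = 100.7 kN·m (hogging).
Span AB, ΣM about A with M_B applied at B: R_B^{AB}·7 = 757.8 + 100.7, so R_B^{AB} = 122.6 kN and R_A = 182.2 − 122.6 = 59.56 kN.
Span BC, ΣM about C: R_B^{BC}·5 = 17.6 + 100.7, so R_B^{BC} = 23.65 kN and R_C = 21.2 − 23.65 = -2.454 kN.
R_B = 122.6 + 23.65 = 146.3 kN.

R_B = 146.3 kN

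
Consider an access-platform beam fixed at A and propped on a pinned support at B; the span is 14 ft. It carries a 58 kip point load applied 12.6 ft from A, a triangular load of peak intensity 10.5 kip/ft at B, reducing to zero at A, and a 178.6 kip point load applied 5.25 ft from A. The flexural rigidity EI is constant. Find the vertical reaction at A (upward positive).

R_A = 187.4 kip

Choose R_B as the redundant. The primary structure is the cantilever fixed at A.
Primary-structure tip deflection at B by superposition:
  point load 58 at a = 12.6: Pa²(3L − a)/(6EI) = 45120/EI
  triangular load, peak 10.5 at the free end: 11w₀L⁴/(120EI) = 36975/EI
  point load 178.6 at a = 5.25: Pa²(3L − a)/(6EI) = 30151/EI
  δ_0 = 112246/EI
Flexibility coefficient — unit upward force at B: δ_{BB} = L³/(3EI) = 914.7/EI.
Compatibility at B: δ_0 − R_B·δ_{BB} = 0, so R_B = 112246/914.7 = 122.7 kip.
Vertical equilibrium: R_A = ΣP − R_B = 310.1 − 122.7 = 187.4 kip.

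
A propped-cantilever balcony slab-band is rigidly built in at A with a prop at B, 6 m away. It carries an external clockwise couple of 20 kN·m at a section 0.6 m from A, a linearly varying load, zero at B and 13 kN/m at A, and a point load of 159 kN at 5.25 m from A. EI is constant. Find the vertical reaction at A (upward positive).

R_A = 59.91 kN

Remove the prop at B; the released (primary) structure is a cantilever built in at A.
Primary-structure tip deflection at B by superposition:
  clockwise couple 20 at a = 0.6: M₀a(2L − a)/(2EI) = 68.4/EI
  triangular load, peak 13 at the fixed end: w₀L⁴/(30EI) = 561.6/EI
  point load 159 at a = 5.25: Pa²(3L − a)/(6EI) = 9313/EI
  δ_0 = 9943/EI
Flexibility coefficient — unit upward force at B: δ_{BB} = L³/(3EI) = 72/EI.
The prop prevents deflection at B: R_B = δ_0/δ_{BB} = 9943/72 = 138.1 kN.
Vertical equilibrium: R_A = ΣP − R_B = 198 − 138.1 = 59.91 kN.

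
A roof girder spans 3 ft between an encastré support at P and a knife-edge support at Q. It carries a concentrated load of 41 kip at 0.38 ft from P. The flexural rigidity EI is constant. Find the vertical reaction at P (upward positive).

R_P = 40.05 kip

Take the reaction at Q as the redundant and release it; the primary structure is a cantilever fixed at P.
Primary-structure tip deflection at Q by superposition:
  point load 41 at a = 0.38: Pa²(3L − a)/(6EI) = 8.506/EI
Tip deflection under a unit load at Q: L³/(3EI) = 9/EI.
The prop prevents deflection at Q: R_Q = δ_0/δ_{QQ} = 8.506/9 = 0.9451 kip.
Vertical equilibrium: R_P = ΣP − R_Q = 41 − 0.9451 = 40.05 kip.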